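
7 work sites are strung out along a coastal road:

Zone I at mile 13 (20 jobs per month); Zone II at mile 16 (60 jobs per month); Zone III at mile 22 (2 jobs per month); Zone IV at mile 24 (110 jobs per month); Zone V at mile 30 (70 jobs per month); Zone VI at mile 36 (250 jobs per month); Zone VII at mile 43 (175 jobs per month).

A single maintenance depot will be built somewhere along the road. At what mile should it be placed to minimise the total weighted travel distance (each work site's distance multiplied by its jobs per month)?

For a sum of weighted absolute distances on a line, the optimum is the weighted median (not the mean). Total weight W = 687; half-weight = 343.5.
Sort by position and accumulate weight:
  mile 13 (Zone I, w=20) → cum 20
  mile 16 (Zone II, w=60) → cum 80
  mile 22 (Zone III, w=2) → cum 82
  mile 24 (Zone IV, w=110) → cum 192
  mile 30 (Zone V, w=70) → cum 262
  mile 36 (Zone VI, w=250) → cum 512  ≥ 343.5 → median here
  mile 43 (Zone VII, w=175) → cum 687
Optimal location: mile 36.

x = 36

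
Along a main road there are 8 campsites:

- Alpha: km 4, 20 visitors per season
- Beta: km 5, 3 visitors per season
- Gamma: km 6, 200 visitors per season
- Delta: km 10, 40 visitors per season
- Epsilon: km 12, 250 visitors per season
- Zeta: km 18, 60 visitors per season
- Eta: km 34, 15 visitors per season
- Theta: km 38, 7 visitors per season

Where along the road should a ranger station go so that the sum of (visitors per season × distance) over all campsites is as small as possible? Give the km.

x = 12

For a sum of weighted absolute distances on a line, the optimum is the weighted median (not the mean). Total weight W = 595; half-weight = 297.5.
Sort by position and accumulate weight:
  km 4 (Alpha, w=20) → cum 20
  km 5 (Beta, w=3) → cum 23
  km 6 (Gamma, w=200) → cum 223
  km 10 (Delta, w=40) → cum 263
  km 12 (Epsilon, w=250) → cum 513  ≥ 297.5 → median here
  km 18 (Zeta, w=60) → cum 573
  km 34 (Eta, w=15) → cum 588
  km 38 (Theta, w=7) → cum 595
Optimal location: km 12.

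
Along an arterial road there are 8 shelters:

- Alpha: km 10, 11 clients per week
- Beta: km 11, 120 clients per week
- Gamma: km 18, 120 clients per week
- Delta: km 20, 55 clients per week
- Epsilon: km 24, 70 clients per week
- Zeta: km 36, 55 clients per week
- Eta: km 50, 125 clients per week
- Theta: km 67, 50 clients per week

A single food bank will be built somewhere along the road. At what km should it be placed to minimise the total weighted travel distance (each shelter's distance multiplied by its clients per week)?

For a sum of weighted absolute distances on a line, the optimum is the weighted median (not the mean). Total weight W = 606; half-weight = 303.
Sort by position and accumulate weight:
  km 10 (Alpha, w=11) → cum 11
  km 11 (Beta, w=120) → cum 131
  km 18 (Gamma, w=120) → cum 251
  km 20 (Delta, w=55) → cum 306  ≥ 303 → median here
  km 24 (Epsilon, w=70) → cum 376
  km 36 (Zeta, w=55) → cum 431
  km 50 (Eta, w=125) → cum 556
  km 67 (Theta, w=50) → cum 606
Optimal location: km 20.

x = 20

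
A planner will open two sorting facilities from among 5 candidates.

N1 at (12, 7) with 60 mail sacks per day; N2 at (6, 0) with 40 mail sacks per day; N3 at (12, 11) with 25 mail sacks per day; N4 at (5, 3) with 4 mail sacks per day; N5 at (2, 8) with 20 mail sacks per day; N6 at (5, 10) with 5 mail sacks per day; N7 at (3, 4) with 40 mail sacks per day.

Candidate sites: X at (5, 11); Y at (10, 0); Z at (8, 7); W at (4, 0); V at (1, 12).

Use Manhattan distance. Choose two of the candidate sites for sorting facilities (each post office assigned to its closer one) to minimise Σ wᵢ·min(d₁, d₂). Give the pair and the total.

{Z, W}, total 906

Evaluate every pair (each demand assigned to the nearer of the two):
  {Z, W}: total = 906
  {Y, Z}: total = 1118
  {X, Z}: total = 1248
  {X, W}: total = 1256
  {Z, V}: total = 1278
  {X, Y}: total = 1392
  {Y, W}: total = 1416
  {Y, V}: total = 1562
  {W, V}: total = 1626
  {X, V}: total = 1812
Best pair: {Z, W} with total 906.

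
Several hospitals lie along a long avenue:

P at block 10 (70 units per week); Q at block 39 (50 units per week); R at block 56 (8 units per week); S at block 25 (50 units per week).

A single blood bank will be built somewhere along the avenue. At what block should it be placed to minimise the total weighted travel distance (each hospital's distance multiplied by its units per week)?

For a sum of weighted absolute distances on a line, the optimum is the weighted median (not the mean). Total weight W = 178; half-weight = 89.
Sort by position and accumulate weight:
  block 10 (P, w=70) → cum 70
  block 25 (S, w=50) → cum 120  ≥ 89 → median here
  block 39 (Q, w=50) → cum 170
  block 56 (R, w=8) → cum 178
Optimal location: block 25.

x = 25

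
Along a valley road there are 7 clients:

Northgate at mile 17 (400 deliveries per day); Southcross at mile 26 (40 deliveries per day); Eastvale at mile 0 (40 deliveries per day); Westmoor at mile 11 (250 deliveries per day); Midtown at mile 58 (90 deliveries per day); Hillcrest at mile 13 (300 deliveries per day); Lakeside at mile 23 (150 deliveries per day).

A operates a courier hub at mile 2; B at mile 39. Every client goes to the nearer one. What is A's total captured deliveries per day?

990

The indifferent point is the midpoint (2+39)/2 = 20.5; clients left of it (closer to A at 2) go to A, those right go to B.
  Eastvale at 0 (w=40) → A
  Westmoor at 11 (w=250) → A
  Hillcrest at 13 (w=300) → A
  Northgate at 17 (w=400) → A
  Lakeside at 23 (w=150) → B
  Southcross at 26 (w=40) → B
  Midtown at 58 (w=90) → B
A captures 990; B captures 280.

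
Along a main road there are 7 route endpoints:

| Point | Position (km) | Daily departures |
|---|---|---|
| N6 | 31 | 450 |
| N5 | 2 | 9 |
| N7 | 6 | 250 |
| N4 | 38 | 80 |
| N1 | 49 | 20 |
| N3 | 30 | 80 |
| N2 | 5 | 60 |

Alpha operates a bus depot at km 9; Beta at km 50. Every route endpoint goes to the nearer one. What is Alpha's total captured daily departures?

319

The indifferent point is the midpoint (9+50)/2 = 29.5; route endpoints left of it (closer to Alpha at 9) go to Alpha, those right go to Beta.
  N5 at 2 (w=9) → Alpha
  N2 at 5 (w=60) → Alpha
  N7 at 6 (w=250) → Alpha
  N3 at 30 (w=80) → Beta
  N6 at 31 (w=450) → Beta
  N4 at 38 (w=80) → Beta
  N1 at 49 (w=20) → Beta
Alpha captures 319; Beta captures 630.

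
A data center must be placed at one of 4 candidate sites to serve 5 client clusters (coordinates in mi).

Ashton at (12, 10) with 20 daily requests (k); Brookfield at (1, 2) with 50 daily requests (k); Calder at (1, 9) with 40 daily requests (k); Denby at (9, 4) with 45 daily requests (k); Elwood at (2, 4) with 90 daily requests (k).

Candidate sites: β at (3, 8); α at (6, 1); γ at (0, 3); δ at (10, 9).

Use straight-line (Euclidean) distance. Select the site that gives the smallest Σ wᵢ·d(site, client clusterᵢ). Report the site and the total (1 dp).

γ, total 1200.6 mi

Total weighted distance at each candidate:
  β (3, 8): total = 1285.6
  α (6, 1): total = 1489.6
  γ (0, 3): total = 1200.6
  δ (10, 9): total = 2053.3
Minimum is at γ with total 1200.6 mi.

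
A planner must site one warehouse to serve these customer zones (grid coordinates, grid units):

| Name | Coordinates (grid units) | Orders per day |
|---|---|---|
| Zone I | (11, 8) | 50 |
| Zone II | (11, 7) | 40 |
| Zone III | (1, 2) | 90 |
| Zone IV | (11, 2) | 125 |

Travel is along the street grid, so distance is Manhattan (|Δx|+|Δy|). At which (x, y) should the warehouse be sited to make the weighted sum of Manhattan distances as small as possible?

Manhattan distance separates: Σwᵢ(|x−xᵢ|+|y−yᵢ|) = Σwᵢ|x−xᵢ| + Σwᵢ|y−yᵢ|, so x and y are optimised independently as 1-D weighted medians.
Total weight W = 305; half = 152.5.
x-coordinate, sorted with cumulative weight:
  x=1 (Zone III, w=90) cum 90
  x=11 (Zone I, w=50) cum 140
  x=11 (Zone II, w=40) cum 180  ← median
  x=11 (Zone IV, w=125) cum 305
⇒ x* = 11
y-coordinate, sorted with cumulative weight:
  y=2 (Zone III, w=90) cum 90
  y=2 (Zone IV, w=125) cum 215  ← median
  y=7 (Zone II, w=40) cum 255
  y=8 (Zone I, w=50) cum 305
⇒ y* = 2

(11, 2)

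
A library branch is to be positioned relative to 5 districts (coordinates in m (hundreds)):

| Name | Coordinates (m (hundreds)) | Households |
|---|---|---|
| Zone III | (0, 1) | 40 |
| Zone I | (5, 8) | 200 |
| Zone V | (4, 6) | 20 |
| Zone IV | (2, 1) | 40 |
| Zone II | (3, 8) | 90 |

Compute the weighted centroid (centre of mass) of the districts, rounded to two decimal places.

The minimiser of Σwᵢ‖p−pᵢ‖² is the weighted centroid p* = (Σwᵢpᵢ)/(Σwᵢ).
Σwᵢ = 390.
Σwᵢxᵢ = 40·0 + 200·5 + 20·4 + 40·2 + 90·3 = 1430.
Σwᵢyᵢ = 40·1 + 200·8 + 20·6 + 40·1 + 90·8 = 2520.
x* = 1430/390 = 3.67, y* = 2520/390 = 6.46.

(3.67, 6.46)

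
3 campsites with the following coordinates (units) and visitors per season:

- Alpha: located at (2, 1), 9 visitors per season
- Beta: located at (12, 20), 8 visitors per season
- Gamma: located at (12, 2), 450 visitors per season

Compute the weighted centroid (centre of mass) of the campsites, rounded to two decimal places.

(11.81, 2.29)

The minimiser of Σwᵢ‖p−pᵢ‖² is the weighted centroid p* = (Σwᵢpᵢ)/(Σwᵢ).
Σwᵢ = 467.
Σwᵢxᵢ = 9·2 + 8·12 + 450·12 = 5514.
Σwᵢyᵢ = 9·1 + 8·20 + 450·2 = 1069.
x* = 5514/467 = 11.81, y* = 1069/467 = 2.29.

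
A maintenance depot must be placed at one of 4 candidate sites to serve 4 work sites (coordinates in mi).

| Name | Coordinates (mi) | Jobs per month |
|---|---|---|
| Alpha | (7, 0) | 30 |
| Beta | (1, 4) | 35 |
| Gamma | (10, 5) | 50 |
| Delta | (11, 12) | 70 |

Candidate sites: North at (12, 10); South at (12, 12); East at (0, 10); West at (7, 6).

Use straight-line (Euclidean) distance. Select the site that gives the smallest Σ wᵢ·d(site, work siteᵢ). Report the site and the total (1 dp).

West, total 1064.3 mi

Total weighted distance at each candidate:
  North (12, 10): total = 1199.7
  South (12, 12): total = 1300.1
  East (0, 10): total = 1920.7
  West (7, 6): total = 1064.3
Minimum is at West with total 1064.3 mi.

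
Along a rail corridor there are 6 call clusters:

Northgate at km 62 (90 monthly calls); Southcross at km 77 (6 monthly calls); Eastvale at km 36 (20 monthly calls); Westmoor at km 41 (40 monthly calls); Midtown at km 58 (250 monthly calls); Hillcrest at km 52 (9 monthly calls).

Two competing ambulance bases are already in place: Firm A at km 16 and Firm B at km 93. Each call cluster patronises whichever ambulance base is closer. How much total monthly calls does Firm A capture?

69

The indifferent point is the midpoint (16+93)/2 = 54.5; call clusters left of it (closer to Firm A at 16) go to Firm A, those right go to Firm B.
  Eastvale at 36 (w=20) → Firm A
  Westmoor at 41 (w=40) → Firm A
  Hillcrest at 52 (w=9) → Firm A
  Midtown at 58 (w=250) → Firm B
  Northgate at 62 (w=90) → Firm B
  Southcross at 77 (w=6) → Firm B
Firm A captures 69; Firm B captures 346.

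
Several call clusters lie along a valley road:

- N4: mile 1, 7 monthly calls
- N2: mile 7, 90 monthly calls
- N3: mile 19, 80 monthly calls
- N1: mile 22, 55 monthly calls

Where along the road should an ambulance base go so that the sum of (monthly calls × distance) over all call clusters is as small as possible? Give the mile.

For a sum of weighted absolute distances on a line, the optimum is the weighted median (not the mean). Total weight W = 232; half-weight = 116.
Sort by position and accumulate weight:
  mile 1 (N4, w=7) → cum 7
  mile 7 (N2, w=90) → cum 97
  mile 19 (N3, w=80) → cum 177  ≥ 116 → median here
  mile 22 (N1, w=55) → cum 232
Optimal location: mile 19.

x = 19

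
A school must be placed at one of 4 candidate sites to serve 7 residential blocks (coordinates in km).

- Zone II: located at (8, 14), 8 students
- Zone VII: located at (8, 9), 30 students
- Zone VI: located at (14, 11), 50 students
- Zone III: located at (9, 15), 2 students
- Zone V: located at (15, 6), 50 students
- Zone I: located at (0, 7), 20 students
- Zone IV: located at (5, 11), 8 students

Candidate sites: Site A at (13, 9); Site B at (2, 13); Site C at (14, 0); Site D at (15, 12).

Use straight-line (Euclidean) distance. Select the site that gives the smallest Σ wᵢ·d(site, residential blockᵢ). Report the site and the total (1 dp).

Total weighted distance at each candidate:
  Site A (13, 9): total = 842.1
  Site B (2, 13): total = 1781.4
  Site C (14, 0): total = 1758.9
  Site D (15, 12): total = 1067.5
Minimum is at Site A with total 842.1 km.

Site A, total 842.1 km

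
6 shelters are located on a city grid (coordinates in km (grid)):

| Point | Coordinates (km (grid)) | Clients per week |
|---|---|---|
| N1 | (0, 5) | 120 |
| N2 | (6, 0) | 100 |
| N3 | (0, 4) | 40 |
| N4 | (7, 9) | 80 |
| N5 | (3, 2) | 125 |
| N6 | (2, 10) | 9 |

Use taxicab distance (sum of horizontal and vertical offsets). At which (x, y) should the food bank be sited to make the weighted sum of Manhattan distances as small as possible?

Manhattan distance separates: Σwᵢ(|x−xᵢ|+|y−yᵢ|) = Σwᵢ|x−xᵢ| + Σwᵢ|y−yᵢ|, so x and y are optimised independently as 1-D weighted medians.
Total weight W = 474; half = 237.
x-coordinate, sorted with cumulative weight:
  x=0 (N1, w=120) cum 120
  x=0 (N3, w=40) cum 160
  x=2 (N6, w=9) cum 169
  x=3 (N5, w=125) cum 294  ← median
  x=6 (N2, w=100) cum 394
  x=7 (N4, w=80) cum 474
⇒ x* = 3
y-coordinate, sorted with cumulative weight:
  y=0 (N2, w=100) cum 100
  y=2 (N5, w=125) cum 225
  y=4 (N3, w=40) cum 265  ← median
  y=5 (N1, w=120) cum 385
  y=9 (N4, w=80) cum 465
  y=10 (N6, w=9) cum 474
⇒ y* = 4

(3, 4)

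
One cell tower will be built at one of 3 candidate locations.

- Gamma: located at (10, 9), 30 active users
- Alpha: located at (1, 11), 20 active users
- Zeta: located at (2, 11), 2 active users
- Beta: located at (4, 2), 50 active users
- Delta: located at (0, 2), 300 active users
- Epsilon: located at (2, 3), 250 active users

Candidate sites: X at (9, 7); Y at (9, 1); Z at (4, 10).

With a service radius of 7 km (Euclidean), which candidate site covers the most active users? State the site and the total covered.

Coverage radius r = 7 km; a point is covered iff (Δx)²+(Δy)² ≤ 7² = 49.
  X (9, 7): covers {Gamma} → 30
  Y (9, 1): covers {Beta} → 50
  Z (4, 10): covers {Gamma, Alpha, Zeta} → 52
Maximum coverage at Z: 52 active users.

Z, covering 52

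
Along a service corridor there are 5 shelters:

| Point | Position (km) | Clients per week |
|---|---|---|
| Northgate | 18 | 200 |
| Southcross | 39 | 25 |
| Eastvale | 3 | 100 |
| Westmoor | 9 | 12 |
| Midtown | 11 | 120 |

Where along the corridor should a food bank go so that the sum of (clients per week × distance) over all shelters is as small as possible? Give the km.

x = 11

For a sum of weighted absolute distances on a line, the optimum is the weighted median (not the mean). Total weight W = 457; half-weight = 228.5.
Sort by position and accumulate weight:
  km 3 (Eastvale, w=100) → cum 100
  km 9 (Westmoor, w=12) → cum 112
  km 11 (Midtown, w=120) → cum 232  ≥ 228.5 → median here
  km 18 (Northgate, w=200) → cum 432
  km 39 (Southcross, w=25) → cum 457
Optimal location: km 11.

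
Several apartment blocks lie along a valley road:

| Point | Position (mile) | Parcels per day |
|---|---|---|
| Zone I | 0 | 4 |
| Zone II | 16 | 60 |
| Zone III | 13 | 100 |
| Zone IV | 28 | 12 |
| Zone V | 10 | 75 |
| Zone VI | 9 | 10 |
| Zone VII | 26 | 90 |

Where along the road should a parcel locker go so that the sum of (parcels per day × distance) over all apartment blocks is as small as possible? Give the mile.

For a sum of weighted absolute distances on a line, the optimum is the weighted median (not the mean). Total weight W = 351; half-weight = 175.5.
Sort by position and accumulate weight:
  mile 0 (Zone I, w=4) → cum 4
  mile 9 (Zone VI, w=10) → cum 14
  mile 10 (Zone V, w=75) → cum 89
  mile 13 (Zone III, w=100) → cum 189  ≥ 175.5 → median here
  mile 16 (Zone II, w=60) → cum 249
  mile 26 (Zone VII, w=90) → cum 339
  mile 28 (Zone IV, w=12) → cum 351
Optimal location: mile 13.

x = 13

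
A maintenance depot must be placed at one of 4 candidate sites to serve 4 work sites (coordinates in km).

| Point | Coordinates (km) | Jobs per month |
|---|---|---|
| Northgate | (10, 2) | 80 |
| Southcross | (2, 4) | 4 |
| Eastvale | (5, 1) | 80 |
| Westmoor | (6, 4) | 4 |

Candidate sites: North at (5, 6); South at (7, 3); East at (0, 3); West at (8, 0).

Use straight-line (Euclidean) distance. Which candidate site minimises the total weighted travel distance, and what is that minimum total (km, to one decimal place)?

South, total 505.3 km

Total weighted distance at each candidate:
  North (5, 6): total = 935.6
  South (7, 3): total = 505.3
  East (0, 3): total = 1268.1
  West (8, 0): total = 526.0
Minimum is at South with total 505.3 km.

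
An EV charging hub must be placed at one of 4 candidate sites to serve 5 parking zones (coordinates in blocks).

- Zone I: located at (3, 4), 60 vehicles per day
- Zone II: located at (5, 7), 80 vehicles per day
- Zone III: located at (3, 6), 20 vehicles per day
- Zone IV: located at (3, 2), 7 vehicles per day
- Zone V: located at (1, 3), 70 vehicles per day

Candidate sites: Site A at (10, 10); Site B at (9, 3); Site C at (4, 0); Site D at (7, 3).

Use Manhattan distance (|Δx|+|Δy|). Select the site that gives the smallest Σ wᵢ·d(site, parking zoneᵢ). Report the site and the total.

Site D, total 1375 blocks

Total weighted distance at each candidate:
  Site A (10, 10): total = 2865
  Site B (9, 3): total = 1849
  Site C (4, 0): total = 1521
  Site D (7, 3): total = 1375
Minimum is at Site D with total 1375 blocks.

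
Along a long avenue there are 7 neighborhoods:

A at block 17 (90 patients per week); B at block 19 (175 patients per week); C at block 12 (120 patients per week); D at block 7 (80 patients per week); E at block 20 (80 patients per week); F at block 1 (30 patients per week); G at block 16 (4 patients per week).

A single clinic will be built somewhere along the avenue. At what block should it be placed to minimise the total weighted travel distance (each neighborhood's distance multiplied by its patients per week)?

x = 17

For a sum of weighted absolute distances on a line, the optimum is the weighted median (not the mean). Total weight W = 579; half-weight = 289.5.
Sort by position and accumulate weight:
  block 1 (F, w=30) → cum 30
  block 7 (D, w=80) → cum 110
  block 12 (C, w=120) → cum 230
  block 16 (G, w=4) → cum 234
  block 17 (A, w=90) → cum 324  ≥ 289.5 → median here
  block 19 (B, w=175) → cum 499
  block 20 (E, w=80) → cum 579
Optimal location: block 17.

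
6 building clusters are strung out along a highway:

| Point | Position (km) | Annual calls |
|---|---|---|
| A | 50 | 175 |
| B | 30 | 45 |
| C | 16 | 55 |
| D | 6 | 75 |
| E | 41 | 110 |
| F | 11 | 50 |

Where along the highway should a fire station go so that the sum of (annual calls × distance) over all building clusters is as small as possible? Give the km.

For a sum of weighted absolute distances on a line, the optimum is the weighted median (not the mean). Total weight W = 510; half-weight = 255.
Sort by position and accumulate weight:
  km 6 (D, w=75) → cum 75
  km 11 (F, w=50) → cum 125
  km 16 (C, w=55) → cum 180
  km 30 (B, w=45) → cum 225
  km 41 (E, w=110) → cum 335  ≥ 255 → median here
  km 50 (A, w=175) → cum 510
Optimal location: km 41.

x = 41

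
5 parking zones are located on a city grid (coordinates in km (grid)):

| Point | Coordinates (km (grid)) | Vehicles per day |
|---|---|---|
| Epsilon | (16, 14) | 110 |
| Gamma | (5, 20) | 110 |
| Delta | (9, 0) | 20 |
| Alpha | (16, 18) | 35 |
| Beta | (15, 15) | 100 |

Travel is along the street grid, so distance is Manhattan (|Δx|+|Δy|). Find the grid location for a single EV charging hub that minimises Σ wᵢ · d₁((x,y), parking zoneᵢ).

(15, 15)

Manhattan distance separates: Σwᵢ(|x−xᵢ|+|y−yᵢ|) = Σwᵢ|x−xᵢ| + Σwᵢ|y−yᵢ|, so x and y are optimised independently as 1-D weighted medians.
Total weight W = 375; half = 187.5.
x-coordinate, sorted with cumulative weight:
  x=5 (Gamma, w=110) cum 110
  x=9 (Delta, w=20) cum 130
  x=15 (Beta, w=100) cum 230  ← median
  x=16 (Epsilon, w=110) cum 340
  x=16 (Alpha, w=35) cum 375
⇒ x* = 15
y-coordinate, sorted with cumulative weight:
  y=0 (Delta, w=20) cum 20
  y=14 (Epsilon, w=110) cum 130
  y=15 (Beta, w=100) cum 230  ← median
  y=18 (Alpha, w=35) cum 265
  y=20 (Gamma, w=110) cum 375
⇒ y* = 15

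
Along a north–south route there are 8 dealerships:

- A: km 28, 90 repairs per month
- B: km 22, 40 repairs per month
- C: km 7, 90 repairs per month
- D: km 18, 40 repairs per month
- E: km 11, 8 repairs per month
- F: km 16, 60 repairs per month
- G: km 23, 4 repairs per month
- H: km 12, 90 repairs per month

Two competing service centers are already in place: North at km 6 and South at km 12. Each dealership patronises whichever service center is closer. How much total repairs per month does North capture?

90

The indifferent point is the midpoint (6+12)/2 = 9; dealerships left of it (closer to North at 6) go to North, those right go to South.
  C at 7 (w=90) → North
  E at 11 (w=8) → South
  H at 12 (w=90) → South
  F at 16 (w=60) → South
  D at 18 (w=40) → South
  B at 22 (w=40) → South
  G at 23 (w=4) → South
  A at 28 (w=90) → South
North captures 90; South captures 332.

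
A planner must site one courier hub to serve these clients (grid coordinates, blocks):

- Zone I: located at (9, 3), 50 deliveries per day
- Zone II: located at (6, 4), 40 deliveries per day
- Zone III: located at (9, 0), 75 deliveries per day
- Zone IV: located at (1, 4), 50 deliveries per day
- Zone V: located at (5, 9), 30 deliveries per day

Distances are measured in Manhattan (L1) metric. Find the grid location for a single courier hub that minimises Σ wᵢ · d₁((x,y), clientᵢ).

(9, 3)

Manhattan distance separates: Σwᵢ(|x−xᵢ|+|y−yᵢ|) = Σwᵢ|x−xᵢ| + Σwᵢ|y−yᵢ|, so x and y are optimised independently as 1-D weighted medians.
Total weight W = 245; half = 122.5.
x-coordinate, sorted with cumulative weight:
  x=1 (Zone IV, w=50) cum 50
  x=5 (Zone V, w=30) cum 80
  x=6 (Zone II, w=40) cum 120
  x=9 (Zone I, w=50) cum 170  ← median
  x=9 (Zone III, w=75) cum 245
⇒ x* = 9
y-coordinate, sorted with cumulative weight:
  y=0 (Zone III, w=75) cum 75
  y=3 (Zone I, w=50) cum 125  ← median
  y=4 (Zone II, w=40) cum 165
  y=4 (Zone IV, w=50) cum 215
  y=9 (Zone V, w=30) cum 245
⇒ y* = 3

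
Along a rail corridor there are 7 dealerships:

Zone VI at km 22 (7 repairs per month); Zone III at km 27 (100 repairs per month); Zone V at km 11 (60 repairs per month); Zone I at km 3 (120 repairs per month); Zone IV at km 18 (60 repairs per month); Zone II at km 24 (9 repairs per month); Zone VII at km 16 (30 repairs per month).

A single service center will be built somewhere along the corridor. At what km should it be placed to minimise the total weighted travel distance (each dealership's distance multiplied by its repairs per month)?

For a sum of weighted absolute distances on a line, the optimum is the weighted median (not the mean). Total weight W = 386; half-weight = 193.
Sort by position and accumulate weight:
  km 3 (Zone I, w=120) → cum 120
  km 11 (Zone V, w=60) → cum 180
  km 16 (Zone VII, w=30) → cum 210  ≥ 193 → median here
  km 18 (Zone IV, w=60) → cum 270
  km 22 (Zone VI, w=7) → cum 277
  km 24 (Zone II, w=9) → cum 286
  km 27 (Zone III, w=100) → cum 386
Optimal location: km 16.

x = 16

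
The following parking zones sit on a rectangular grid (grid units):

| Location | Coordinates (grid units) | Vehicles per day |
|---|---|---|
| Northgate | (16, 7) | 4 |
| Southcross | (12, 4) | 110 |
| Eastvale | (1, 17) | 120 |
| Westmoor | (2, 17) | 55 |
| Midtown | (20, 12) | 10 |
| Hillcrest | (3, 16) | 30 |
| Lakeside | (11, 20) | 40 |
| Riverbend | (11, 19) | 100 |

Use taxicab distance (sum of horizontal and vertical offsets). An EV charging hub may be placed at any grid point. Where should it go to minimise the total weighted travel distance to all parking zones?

Manhattan distance separates: Σwᵢ(|x−xᵢ|+|y−yᵢ|) = Σwᵢ|x−xᵢ| + Σwᵢ|y−yᵢ|, so x and y are optimised independently as 1-D weighted medians.
Total weight W = 469; half = 234.5.
x-coordinate, sorted with cumulative weight:
  x=1 (Eastvale, w=120) cum 120
  x=2 (Westmoor, w=55) cum 175
  x=3 (Hillcrest, w=30) cum 205
  x=11 (Lakeside, w=40) cum 245  ← median
  x=11 (Riverbend, w=100) cum 345
  x=12 (Southcross, w=110) cum 455
  x=16 (Northgate, w=4) cum 459
  x=20 (Midtown, w=10) cum 469
⇒ x* = 11
y-coordinate, sorted with cumulative weight:
  y=4 (Southcross, w=110) cum 110
  y=7 (Northgate, w=4) cum 114
  y=12 (Midtown, w=10) cum 124
  y=16 (Hillcrest, w=30) cum 154
  y=17 (Eastvale, w=120) cum 274  ← median
  y=17 (Westmoor, w=55) cum 329
  y=19 (Riverbend, w=100) cum 429
  y=20 (Lakeside, w=40) cum 469
⇒ y* = 17

(11, 17)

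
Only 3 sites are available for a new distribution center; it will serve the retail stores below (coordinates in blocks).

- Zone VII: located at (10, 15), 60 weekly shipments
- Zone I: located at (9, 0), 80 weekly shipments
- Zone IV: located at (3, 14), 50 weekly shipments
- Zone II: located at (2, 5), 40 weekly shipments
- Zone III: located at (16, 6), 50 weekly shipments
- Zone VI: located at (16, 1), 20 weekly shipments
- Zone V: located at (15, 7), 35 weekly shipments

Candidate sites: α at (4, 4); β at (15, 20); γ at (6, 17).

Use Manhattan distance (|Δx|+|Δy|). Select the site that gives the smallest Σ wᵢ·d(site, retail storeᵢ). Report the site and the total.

Total weighted distance at each candidate:
  α (4, 4): total = 3900
  β (15, 20): total = 6305
  γ (6, 17): total = 5135
Minimum is at α with total 3900 blocks.

α, total 3900 blocks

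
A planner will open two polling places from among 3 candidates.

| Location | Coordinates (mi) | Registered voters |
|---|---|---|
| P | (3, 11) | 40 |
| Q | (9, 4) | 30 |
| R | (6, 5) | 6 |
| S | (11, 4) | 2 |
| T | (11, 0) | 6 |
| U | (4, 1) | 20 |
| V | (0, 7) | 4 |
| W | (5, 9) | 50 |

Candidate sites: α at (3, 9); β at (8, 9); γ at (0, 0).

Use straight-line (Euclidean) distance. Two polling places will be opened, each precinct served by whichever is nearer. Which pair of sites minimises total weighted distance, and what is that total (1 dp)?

{α, β}, total 604.1

Evaluate every pair (each demand assigned to the nearer of the two):
  {α, β}: total = 604.1
  {α, γ}: total = 626.1
  {β, γ}: total = 724.3
Best pair: {α, β} with total 604.1.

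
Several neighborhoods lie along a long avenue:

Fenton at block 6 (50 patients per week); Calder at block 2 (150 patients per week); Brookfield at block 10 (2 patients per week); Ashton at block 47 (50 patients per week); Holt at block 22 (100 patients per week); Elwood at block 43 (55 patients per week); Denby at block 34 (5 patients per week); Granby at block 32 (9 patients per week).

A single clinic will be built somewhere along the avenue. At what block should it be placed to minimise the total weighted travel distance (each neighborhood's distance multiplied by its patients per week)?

x = 22

For a sum of weighted absolute distances on a line, the optimum is the weighted median (not the mean). Total weight W = 421; half-weight = 210.5.
Sort by position and accumulate weight:
  block 2 (Calder, w=150) → cum 150
  block 6 (Fenton, w=50) → cum 200
  block 10 (Brookfield, w=2) → cum 202
  block 22 (Holt, w=100) → cum 302  ≥ 210.5 → median here
  block 32 (Granby, w=9) → cum 311
  block 34 (Denby, w=5) → cum 316
  block 43 (Elwood, w=55) → cum 371
  block 47 (Ashton, w=50) → cum 421
Optimal location: block 22.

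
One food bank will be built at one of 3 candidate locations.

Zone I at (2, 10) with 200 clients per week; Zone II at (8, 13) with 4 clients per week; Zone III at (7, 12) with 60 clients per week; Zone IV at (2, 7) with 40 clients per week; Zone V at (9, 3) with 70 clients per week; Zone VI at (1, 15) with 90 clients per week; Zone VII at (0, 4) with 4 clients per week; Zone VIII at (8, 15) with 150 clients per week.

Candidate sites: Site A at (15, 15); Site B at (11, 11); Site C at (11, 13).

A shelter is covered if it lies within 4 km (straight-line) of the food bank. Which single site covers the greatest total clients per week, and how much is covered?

Coverage radius r = 4 km; a point is covered iff (Δx)²+(Δy)² ≤ 4² = 16.
  Site A (15, 15): covers {none} → 0
  Site B (11, 11): covers {Zone II} → 4
  Site C (11, 13): covers {Zone II, Zone VIII} → 154
Maximum coverage at Site C: 154 clients per week.

Site C, covering 154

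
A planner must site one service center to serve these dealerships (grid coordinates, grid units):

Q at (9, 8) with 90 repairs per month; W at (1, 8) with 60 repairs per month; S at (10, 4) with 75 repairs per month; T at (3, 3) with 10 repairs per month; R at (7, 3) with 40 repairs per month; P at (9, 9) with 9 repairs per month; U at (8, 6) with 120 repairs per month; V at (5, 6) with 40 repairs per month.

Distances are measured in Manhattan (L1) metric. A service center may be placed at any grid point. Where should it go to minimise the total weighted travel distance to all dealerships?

Manhattan distance separates: Σwᵢ(|x−xᵢ|+|y−yᵢ|) = Σwᵢ|x−xᵢ| + Σwᵢ|y−yᵢ|, so x and y are optimised independently as 1-D weighted medians.
Total weight W = 444; half = 222.
x-coordinate, sorted with cumulative weight:
  x=1 (W, w=60) cum 60
  x=3 (T, w=10) cum 70
  x=5 (V, w=40) cum 110
  x=7 (R, w=40) cum 150
  x=8 (U, w=120) cum 270  ← median
  x=9 (Q, w=90) cum 360
  x=9 (P, w=9) cum 369
  x=10 (S, w=75) cum 444
⇒ x* = 8
y-coordinate, sorted with cumulative weight:
  y=3 (T, w=10) cum 10
  y=3 (R, w=40) cum 50
  y=4 (S, w=75) cum 125
  y=6 (U, w=120) cum 245  ← median
  y=6 (V, w=40) cum 285
  y=8 (Q, w=90) cum 375
  y=8 (W, w=60) cum 435
  y=9 (P, w=9) cum 444
⇒ y* = 6

(8, 6)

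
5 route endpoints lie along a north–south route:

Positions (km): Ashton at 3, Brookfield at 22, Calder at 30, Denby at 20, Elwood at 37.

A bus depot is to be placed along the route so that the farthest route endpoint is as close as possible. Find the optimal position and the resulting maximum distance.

The 1-center on a line is the midpoint of the two extreme points: leftmost at 3, rightmost at 37.
Optimal location = (3 + 37)/2 = 20; maximum distance = (37 − 3)/2 = 17.

location 20, max distance 17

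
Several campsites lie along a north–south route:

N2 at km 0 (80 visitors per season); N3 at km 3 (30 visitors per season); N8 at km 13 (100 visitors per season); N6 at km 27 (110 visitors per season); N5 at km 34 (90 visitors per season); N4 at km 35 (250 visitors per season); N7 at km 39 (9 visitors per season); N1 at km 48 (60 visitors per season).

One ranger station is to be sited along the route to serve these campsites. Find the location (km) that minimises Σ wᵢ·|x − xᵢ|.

For a sum of weighted absolute distances on a line, the optimum is the weighted median (not the mean). Total weight W = 729; half-weight = 364.5.
Sort by position and accumulate weight:
  km 0 (N2, w=80) → cum 80
  km 3 (N3, w=30) → cum 110
  km 13 (N8, w=100) → cum 210
  km 27 (N6, w=110) → cum 320
  km 34 (N5, w=90) → cum 410  ≥ 364.5 → median here
  km 35 (N4, w=250) → cum 660
  km 39 (N7, w=9) → cum 669
  km 48 (N1, w=60) → cum 729
Optimal location: km 34.

x = 34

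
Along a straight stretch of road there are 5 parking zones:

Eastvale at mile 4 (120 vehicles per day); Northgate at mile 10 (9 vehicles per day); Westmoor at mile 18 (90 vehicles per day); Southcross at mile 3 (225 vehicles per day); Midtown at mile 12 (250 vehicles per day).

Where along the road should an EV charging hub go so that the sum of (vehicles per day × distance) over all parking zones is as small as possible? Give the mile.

x = 10

For a sum of weighted absolute distances on a line, the optimum is the weighted median (not the mean). Total weight W = 694; half-weight = 347.
Sort by position and accumulate weight:
  mile 3 (Southcross, w=225) → cum 225
  mile 4 (Eastvale, w=120) → cum 345
  mile 10 (Northgate, w=9) → cum 354  ≥ 347 → median here
  mile 12 (Midtown, w=250) → cum 604
  mile 18 (Westmoor, w=90) → cum 694
Optimal location: mile 10.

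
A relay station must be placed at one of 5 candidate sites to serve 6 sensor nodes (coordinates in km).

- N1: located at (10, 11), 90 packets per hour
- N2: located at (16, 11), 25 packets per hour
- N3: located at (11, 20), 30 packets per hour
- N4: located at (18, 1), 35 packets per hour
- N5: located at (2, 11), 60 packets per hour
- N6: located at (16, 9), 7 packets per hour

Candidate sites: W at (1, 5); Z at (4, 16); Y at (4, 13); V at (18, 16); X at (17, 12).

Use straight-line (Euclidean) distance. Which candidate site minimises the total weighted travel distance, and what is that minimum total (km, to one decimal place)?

Total weighted distance at each candidate:
  W (1, 5): total = 3003.1
  Z (4, 16): total = 2408.3
  Y (4, 13): total = 2074.0
  V (18, 16): total = 2807.3
  X (17, 12): total = 2282.5
Minimum is at Y with total 2074.0 km.

Y, total 2074.0 km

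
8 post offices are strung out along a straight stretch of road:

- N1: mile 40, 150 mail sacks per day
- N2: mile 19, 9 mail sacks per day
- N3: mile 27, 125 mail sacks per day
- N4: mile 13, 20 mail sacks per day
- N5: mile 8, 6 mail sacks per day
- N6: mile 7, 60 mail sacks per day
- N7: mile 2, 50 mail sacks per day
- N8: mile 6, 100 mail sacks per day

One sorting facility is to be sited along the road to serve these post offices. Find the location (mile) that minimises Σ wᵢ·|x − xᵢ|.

For a sum of weighted absolute distances on a line, the optimum is the weighted median (not the mean). Total weight W = 520; half-weight = 260.
Sort by position and accumulate weight:
  mile 2 (N7, w=50) → cum 50
  mile 6 (N8, w=100) → cum 150
  mile 7 (N6, w=60) → cum 210
  mile 8 (N5, w=6) → cum 216
  mile 13 (N4, w=20) → cum 236
  mile 19 (N2, w=9) → cum 245
  mile 27 (N3, w=125) → cum 370  ≥ 260 → median here
  mile 40 (N1, w=150) → cum 520
Optimal location: mile 27.

x = 27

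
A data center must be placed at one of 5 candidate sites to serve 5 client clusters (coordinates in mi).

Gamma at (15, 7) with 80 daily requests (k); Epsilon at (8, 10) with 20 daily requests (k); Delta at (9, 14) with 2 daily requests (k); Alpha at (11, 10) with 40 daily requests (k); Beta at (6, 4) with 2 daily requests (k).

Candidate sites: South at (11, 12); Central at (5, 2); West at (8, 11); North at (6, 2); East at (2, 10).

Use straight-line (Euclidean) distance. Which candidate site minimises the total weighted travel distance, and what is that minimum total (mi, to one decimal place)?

Total weighted distance at each candidate:
  South (11, 12): total = 688.9
  Central (5, 2): total = 1495.1
  West (8, 11): total = 812.4
  North (6, 2): total = 1394.7
  East (2, 10): total = 1577.9
Minimum is at South with total 688.9 mi.

South, total 688.9 mi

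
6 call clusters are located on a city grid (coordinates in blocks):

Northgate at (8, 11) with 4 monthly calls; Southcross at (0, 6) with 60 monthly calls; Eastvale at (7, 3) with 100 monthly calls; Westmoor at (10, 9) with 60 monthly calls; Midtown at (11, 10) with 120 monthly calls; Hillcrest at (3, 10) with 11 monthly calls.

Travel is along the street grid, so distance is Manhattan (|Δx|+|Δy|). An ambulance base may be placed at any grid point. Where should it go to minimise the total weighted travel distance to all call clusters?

(10, 9)

Manhattan distance separates: Σwᵢ(|x−xᵢ|+|y−yᵢ|) = Σwᵢ|x−xᵢ| + Σwᵢ|y−yᵢ|, so x and y are optimised independently as 1-D weighted medians.
Total weight W = 355; half = 177.5.
x-coordinate, sorted with cumulative weight:
  x=0 (Southcross, w=60) cum 60
  x=3 (Hillcrest, w=11) cum 71
  x=7 (Eastvale, w=100) cum 171
  x=8 (Northgate, w=4) cum 175
  x=10 (Westmoor, w=60) cum 235  ← median
  x=11 (Midtown, w=120) cum 355
⇒ x* = 10
y-coordinate, sorted with cumulative weight:
  y=3 (Eastvale, w=100) cum 100
  y=6 (Southcross, w=60) cum 160
  y=9 (Westmoor, w=60) cum 220  ← median
  y=10 (Midtown, w=120) cum 340
  y=10 (Hillcrest, w=11) cum 351
  y=11 (Northgate, w=4) cum 355
⇒ y* = 9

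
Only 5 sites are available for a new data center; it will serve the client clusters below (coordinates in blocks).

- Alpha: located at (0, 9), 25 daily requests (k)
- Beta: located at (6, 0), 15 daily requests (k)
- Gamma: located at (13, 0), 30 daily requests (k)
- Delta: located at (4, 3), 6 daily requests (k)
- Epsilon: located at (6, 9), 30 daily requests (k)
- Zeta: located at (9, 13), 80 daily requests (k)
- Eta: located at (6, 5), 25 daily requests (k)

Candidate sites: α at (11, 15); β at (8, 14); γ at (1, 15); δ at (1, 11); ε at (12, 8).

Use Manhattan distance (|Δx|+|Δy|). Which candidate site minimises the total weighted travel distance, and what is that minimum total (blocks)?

β, total 1870 blocks

Total weighted distance at each candidate:
  α (11, 15): total = 2374
  β (8, 14): total = 1870
  γ (1, 15): total = 2880
  δ (1, 11): total = 2356
  ε (12, 8): total = 1958
Minimum is at β with total 1870 blocks.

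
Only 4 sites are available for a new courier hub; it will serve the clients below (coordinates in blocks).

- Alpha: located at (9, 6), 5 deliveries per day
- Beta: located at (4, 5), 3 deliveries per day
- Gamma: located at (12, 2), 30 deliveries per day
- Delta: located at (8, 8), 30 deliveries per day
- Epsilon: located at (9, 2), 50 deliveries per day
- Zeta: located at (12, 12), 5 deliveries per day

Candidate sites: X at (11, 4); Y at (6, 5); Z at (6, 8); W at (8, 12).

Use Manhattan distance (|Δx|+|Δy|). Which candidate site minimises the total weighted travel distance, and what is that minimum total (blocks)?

Total weighted distance at each candidate:
  X (11, 4): total = 589
  Y (6, 5): total = 811
  Z (6, 8): total = 960
  W (8, 12): total = 1178
Minimum is at X with total 589 blocks.

X, total 589 blocks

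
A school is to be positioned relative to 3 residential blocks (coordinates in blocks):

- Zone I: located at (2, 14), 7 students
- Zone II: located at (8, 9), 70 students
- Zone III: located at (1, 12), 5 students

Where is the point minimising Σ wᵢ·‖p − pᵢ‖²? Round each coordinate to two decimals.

(7.06, 9.61)

The minimiser of Σwᵢ‖p−pᵢ‖² is the weighted centroid p* = (Σwᵢpᵢ)/(Σwᵢ).
Σwᵢ = 82.
Σwᵢxᵢ = 7·2 + 70·8 + 5·1 = 579.
Σwᵢyᵢ = 7·14 + 70·9 + 5·12 = 788.
x* = 579/82 = 7.06, y* = 788/82 = 9.61.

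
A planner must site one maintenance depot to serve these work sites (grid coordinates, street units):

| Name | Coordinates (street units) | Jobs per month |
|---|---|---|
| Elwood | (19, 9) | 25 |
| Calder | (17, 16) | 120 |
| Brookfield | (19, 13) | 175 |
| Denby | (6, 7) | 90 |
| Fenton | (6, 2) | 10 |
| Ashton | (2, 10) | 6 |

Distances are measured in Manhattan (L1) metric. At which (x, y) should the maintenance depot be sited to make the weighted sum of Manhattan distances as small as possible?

(17, 13)

Manhattan distance separates: Σwᵢ(|x−xᵢ|+|y−yᵢ|) = Σwᵢ|x−xᵢ| + Σwᵢ|y−yᵢ|, so x and y are optimised independently as 1-D weighted medians.
Total weight W = 426; half = 213.
x-coordinate, sorted with cumulative weight:
  x=2 (Ashton, w=6) cum 6
  x=6 (Denby, w=90) cum 96
  x=6 (Fenton, w=10) cum 106
  x=17 (Calder, w=120) cum 226  ← median
  x=19 (Elwood, w=25) cum 251
  x=19 (Brookfield, w=175) cum 426
⇒ x* = 17
y-coordinate, sorted with cumulative weight:
  y=2 (Fenton, w=10) cum 10
  y=7 (Denby, w=90) cum 100
  y=9 (Elwood, w=25) cum 125
  y=10 (Ashton, w=6) cum 131
  y=13 (Brookfield, w=175) cum 306  ← median
  y=16 (Calder, w=120) cum 426
⇒ y* = 13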